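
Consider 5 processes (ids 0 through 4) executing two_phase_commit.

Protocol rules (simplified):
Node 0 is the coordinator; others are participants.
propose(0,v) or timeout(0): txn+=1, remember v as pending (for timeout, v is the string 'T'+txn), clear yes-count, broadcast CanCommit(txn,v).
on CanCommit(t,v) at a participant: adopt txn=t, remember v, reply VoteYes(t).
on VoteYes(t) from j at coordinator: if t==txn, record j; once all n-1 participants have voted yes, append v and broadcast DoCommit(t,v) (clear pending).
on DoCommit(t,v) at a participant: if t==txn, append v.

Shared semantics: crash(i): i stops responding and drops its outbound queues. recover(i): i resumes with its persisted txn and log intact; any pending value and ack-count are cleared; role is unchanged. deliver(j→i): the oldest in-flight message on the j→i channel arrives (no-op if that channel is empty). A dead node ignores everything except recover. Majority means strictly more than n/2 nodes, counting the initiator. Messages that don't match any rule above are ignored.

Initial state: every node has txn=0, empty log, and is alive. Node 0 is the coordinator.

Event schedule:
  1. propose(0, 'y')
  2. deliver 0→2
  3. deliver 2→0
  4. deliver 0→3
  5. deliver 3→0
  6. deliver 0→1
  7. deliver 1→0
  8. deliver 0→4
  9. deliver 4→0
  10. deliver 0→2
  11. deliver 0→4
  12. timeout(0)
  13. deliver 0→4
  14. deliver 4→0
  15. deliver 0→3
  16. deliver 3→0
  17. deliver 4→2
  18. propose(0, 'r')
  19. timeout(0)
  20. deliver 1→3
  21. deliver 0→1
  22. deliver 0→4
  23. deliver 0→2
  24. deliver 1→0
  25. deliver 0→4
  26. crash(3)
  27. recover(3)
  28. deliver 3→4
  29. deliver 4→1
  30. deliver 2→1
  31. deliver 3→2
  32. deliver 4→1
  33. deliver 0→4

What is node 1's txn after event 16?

1

after 1 — propose(0,'y'): n0:coor/t1/[-]
after 2 — deliver 0→2: n2:part/t1/[-]
after 3 — deliver 2→0: ·
after 4 — deliver 0→3: n3:part/t1/[-]
after 5 — deliver 3→0: ·
after 6 — deliver 0→1: n1:part/t1/[-]
after 7 — deliver 1→0: ·
after 8 — deliver 0→4: n4:part/t1/[-]
after 9 — deliver 4→0: n0:coor/t1/[y]
after 10 — deliver 0→2: n2:part/t1/[y]
after 11 — deliver 0→4: n4:part/t1/[y]
after 12 — timeout(0): n0:coor/t2/[y]
after 13 — deliver 0→4: n4:part/t2/[y]
after 14 — deliver 4→0: ·
after 15 — deliver 0→3: n3:part/t1/[y]
after 16 — deliver 3→0: ·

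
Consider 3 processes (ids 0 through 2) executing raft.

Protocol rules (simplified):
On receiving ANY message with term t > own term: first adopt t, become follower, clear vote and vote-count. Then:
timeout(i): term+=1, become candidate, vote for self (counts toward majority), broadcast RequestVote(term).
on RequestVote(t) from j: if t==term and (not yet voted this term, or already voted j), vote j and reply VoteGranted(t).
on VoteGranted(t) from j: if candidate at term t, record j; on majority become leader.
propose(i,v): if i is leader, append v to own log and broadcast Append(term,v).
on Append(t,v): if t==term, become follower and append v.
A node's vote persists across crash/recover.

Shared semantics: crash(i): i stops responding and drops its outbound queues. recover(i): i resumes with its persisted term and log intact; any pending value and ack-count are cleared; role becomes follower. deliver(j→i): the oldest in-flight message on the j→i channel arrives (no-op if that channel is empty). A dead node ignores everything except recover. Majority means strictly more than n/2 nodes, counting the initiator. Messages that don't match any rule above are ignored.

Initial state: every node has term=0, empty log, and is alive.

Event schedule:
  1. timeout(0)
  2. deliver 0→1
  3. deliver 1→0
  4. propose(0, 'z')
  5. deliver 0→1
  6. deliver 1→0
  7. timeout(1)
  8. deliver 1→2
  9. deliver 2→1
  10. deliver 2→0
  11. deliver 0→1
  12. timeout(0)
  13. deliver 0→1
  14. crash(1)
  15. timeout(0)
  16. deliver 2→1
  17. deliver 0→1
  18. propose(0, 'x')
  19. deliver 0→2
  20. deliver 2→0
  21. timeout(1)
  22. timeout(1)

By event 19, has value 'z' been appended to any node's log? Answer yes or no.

yes

step 1 timeout(0): 0={cand,t=1,log=-}
step 2 deliver 0→1: 1={foll,t=1,log=-}
step 3 deliver 1→0: 0={lead,t=1,log=-}
step 4 propose(0,'z'): 0={lead,t=1,log=z}
step 5 deliver 0→1: 1={foll,t=1,log=z}
step 6 deliver 1→0: —
step 7 timeout(1): 1={cand,t=2,log=z}
step 8 deliver 1→2: 2={foll,t=2,log=-}
step 9 deliver 2→1: 1={lead,t=2,log=z}
step 10 deliver 2→0: —
step 11 deliver 0→1: —
step 12 timeout(0): 0={cand,t=2,log=z}
step 13 deliver 0→1: —
step 14 crash(1): 1={✗lead,t=2,log=z}
step 15 timeout(0): 0={cand,t=3,log=z}
step 16 deliver 2→1: —
step 17 deliver 0→1: —
step 18 propose(0,'x'): —
step 19 deliver 0→2: —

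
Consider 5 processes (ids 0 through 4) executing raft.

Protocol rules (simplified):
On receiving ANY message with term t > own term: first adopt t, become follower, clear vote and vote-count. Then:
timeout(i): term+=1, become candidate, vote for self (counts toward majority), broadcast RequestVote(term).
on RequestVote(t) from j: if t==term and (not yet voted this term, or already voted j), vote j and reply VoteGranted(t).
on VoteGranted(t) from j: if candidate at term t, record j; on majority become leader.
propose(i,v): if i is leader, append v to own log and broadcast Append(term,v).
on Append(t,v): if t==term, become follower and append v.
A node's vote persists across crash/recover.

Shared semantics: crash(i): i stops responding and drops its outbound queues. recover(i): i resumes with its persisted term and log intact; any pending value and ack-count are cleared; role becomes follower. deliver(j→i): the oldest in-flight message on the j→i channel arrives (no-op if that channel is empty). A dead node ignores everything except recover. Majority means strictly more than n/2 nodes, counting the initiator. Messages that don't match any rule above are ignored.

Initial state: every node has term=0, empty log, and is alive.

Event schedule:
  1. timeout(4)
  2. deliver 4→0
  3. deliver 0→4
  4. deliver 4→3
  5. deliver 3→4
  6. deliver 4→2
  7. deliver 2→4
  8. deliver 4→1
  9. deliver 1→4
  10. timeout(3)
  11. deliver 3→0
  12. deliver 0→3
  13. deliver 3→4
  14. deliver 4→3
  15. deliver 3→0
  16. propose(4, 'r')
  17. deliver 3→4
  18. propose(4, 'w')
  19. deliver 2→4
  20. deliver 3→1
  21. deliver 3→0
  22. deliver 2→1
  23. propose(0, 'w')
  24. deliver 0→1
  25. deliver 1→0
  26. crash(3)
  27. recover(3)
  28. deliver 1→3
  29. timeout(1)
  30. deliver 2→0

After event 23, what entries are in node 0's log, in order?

empty

[1] timeout(4) → N4(cand t1 [-])
[2] deliver 4→0 → N0(foll t1 [-])
[3] deliver 0→4 → ∅
[4] deliver 4→3 → N3(foll t1 [-])
[5] deliver 3→4 → N4(lead t1 [-])
[6] deliver 4→2 → N2(foll t1 [-])
[7] deliver 2→4 → ∅
[8] deliver 4→1 → N1(foll t1 [-])
[9] deliver 1→4 → ∅
[10] timeout(3) → N3(cand t2 [-])
[11] deliver 3→0 → N0(foll t2 [-])
[12] deliver 0→3 → ∅
[13] deliver 3→4 → N4(foll t2 [-])
[14] deliver 4→3 → N3(lead t2 [-])
[15] deliver 3→0 → ∅
[16] propose(4,'r') → ∅
[17] deliver 3→4 → ∅
[18] propose(4,'w') → ∅
[19] deliver 2→4 → ∅
[20] deliver 3→1 → N1(foll t2 [-])
[21] deliver 3→0 → ∅
[22] deliver 2→1 → ∅
[23] propose(0,'w') → ∅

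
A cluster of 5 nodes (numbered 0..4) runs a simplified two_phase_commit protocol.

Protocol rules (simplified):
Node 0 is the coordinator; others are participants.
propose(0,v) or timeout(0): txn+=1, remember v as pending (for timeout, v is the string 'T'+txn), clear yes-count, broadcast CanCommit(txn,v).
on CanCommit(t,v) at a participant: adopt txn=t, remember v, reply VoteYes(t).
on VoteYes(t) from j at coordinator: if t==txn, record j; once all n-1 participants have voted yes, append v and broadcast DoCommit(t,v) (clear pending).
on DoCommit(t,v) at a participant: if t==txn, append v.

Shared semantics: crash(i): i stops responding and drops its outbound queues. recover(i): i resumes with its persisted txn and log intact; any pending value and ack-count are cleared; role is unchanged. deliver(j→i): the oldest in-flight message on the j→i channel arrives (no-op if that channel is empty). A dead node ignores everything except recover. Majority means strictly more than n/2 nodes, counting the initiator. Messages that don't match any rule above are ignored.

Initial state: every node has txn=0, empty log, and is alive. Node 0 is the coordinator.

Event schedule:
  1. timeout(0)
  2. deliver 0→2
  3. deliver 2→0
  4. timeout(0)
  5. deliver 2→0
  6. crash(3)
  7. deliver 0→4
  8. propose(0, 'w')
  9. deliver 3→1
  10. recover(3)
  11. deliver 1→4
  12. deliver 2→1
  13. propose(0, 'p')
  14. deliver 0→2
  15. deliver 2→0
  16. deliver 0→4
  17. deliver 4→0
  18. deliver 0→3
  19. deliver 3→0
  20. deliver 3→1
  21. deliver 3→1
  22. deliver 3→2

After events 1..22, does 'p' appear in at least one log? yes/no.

no

e1 timeout(0): 0[coor,t=1,-]
e2 deliver 0→2: 2[part,t=1,-]
e3 deliver 2→0: ·
e4 timeout(0): 0[coor,t=2,-]
e5 deliver 2→0: ·
e6 crash(3): 3[✗part,t=0,-]
e7 deliver 0→4: 4[part,t=1,-]
e8 propose(0,'w'): 0[coor,t=3,-]
e9 deliver 3→1: ·
e10 recover(3): 3[part,t=0,-]
e11 deliver 1→4: ·
e12 deliver 2→1: ·
e13 propose(0,'p'): 0[coor,t=4,-]
e14 deliver 0→2: 2[part,t=2,-]
e15 deliver 2→0: ·
e16 deliver 0→4: 4[part,t=2,-]
e17 deliver 4→0: ·
e18 deliver 0→3: 3[part,t=1,-]
e19 deliver 3→0: ·
e20 deliver 3→1: ·
e21 deliver 3→1: ·
e22 deliver 3→2: ·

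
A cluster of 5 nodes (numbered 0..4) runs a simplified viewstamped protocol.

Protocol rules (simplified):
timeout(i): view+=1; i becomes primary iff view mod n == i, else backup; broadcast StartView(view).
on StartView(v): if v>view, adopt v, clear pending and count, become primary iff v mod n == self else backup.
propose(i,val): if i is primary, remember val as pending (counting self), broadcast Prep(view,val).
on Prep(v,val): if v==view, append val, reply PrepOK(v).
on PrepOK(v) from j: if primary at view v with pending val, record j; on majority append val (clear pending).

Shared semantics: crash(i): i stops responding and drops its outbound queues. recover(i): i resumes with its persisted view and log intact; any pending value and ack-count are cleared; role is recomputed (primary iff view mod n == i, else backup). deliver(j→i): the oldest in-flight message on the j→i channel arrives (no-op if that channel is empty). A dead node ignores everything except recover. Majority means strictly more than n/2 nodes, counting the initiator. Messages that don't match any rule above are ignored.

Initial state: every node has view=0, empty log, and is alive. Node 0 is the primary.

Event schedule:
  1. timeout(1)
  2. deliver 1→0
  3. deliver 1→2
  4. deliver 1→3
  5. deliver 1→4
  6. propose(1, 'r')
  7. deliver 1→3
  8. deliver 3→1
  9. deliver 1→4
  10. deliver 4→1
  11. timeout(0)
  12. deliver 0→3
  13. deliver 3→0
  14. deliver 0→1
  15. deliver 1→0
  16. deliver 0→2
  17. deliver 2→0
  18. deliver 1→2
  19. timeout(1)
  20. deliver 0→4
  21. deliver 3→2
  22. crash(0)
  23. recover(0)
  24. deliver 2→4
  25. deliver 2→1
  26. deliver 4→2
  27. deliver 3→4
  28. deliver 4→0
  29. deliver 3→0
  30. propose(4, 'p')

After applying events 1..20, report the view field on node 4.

1. timeout(1):  <1:prim v1 ->
2. deliver 1→0:  <0:back v1 ->
3. deliver 1→2:  <2:back v1 ->
4. deliver 1→3:  <3:back v1 ->
5. deliver 1→4:  <4:back v1 ->
6. propose(1,'r'):  nop
7. deliver 1→3:  <3:back v1 r>
8. deliver 3→1:  nop
9. deliver 1→4:  <4:back v1 r>
10. deliver 4→1:  <1:prim v1 r>
11. timeout(0):  <0:back v2 ->
12. deliver 0→3:  <3:back v2 r>
13. deliver 3→0:  nop
14. deliver 0→1:  <1:back v2 r>
15. deliver 1→0:  nop
16. deliver 0→2:  <2:prim v2 ->
17. deliver 2→0:  nop
18. deliver 1→2:  nop
19. timeout(1):  <1:back v3 r>
20. deliver 0→4:  <4:back v2 r>

2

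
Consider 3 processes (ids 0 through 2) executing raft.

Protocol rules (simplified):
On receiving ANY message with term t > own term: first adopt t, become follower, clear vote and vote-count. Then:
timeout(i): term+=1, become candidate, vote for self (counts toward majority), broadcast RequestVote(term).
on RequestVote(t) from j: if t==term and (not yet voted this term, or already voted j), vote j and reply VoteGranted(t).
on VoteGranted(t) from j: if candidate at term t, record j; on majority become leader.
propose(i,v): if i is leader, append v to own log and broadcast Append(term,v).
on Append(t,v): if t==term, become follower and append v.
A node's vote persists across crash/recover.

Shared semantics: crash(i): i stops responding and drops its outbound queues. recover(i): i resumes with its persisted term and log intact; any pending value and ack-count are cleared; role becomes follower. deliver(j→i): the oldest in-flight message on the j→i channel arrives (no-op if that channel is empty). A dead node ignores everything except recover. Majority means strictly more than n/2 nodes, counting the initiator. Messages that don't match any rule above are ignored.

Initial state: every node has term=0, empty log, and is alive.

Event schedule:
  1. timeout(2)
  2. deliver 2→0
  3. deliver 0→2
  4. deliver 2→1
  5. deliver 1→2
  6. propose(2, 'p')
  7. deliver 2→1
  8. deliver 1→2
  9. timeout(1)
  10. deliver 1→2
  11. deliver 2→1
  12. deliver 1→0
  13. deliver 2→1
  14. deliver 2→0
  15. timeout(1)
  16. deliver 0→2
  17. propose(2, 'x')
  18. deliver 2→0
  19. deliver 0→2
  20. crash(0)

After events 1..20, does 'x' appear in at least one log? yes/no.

no

[1] timeout(2) → N2(cand t1 [-])
[2] deliver 2→0 → N0(foll t1 [-])
[3] deliver 0→2 → N2(lead t1 [-])
[4] deliver 2→1 → N1(foll t1 [-])
[5] deliver 1→2 → ∅
[6] propose(2,'p') → N2(lead t1 [p])
[7] deliver 2→1 → N1(foll t1 [p])
[8] deliver 1→2 → ∅
[9] timeout(1) → N1(cand t2 [p])
[10] deliver 1→2 → N2(foll t2 [p])
[11] deliver 2→1 → N1(lead t2 [p])
[12] deliver 1→0 → N0(foll t2 [-])
[13] deliver 2→1 → ∅
[14] deliver 2→0 → ∅
[15] timeout(1) → N1(cand t3 [p])
[16] deliver 0→2 → ∅
[17] propose(2,'x') → ∅
[18] deliver 2→0 → ∅
[19] deliver 0→2 → ∅
[20] crash(0) → N0(✗foll t2 [-])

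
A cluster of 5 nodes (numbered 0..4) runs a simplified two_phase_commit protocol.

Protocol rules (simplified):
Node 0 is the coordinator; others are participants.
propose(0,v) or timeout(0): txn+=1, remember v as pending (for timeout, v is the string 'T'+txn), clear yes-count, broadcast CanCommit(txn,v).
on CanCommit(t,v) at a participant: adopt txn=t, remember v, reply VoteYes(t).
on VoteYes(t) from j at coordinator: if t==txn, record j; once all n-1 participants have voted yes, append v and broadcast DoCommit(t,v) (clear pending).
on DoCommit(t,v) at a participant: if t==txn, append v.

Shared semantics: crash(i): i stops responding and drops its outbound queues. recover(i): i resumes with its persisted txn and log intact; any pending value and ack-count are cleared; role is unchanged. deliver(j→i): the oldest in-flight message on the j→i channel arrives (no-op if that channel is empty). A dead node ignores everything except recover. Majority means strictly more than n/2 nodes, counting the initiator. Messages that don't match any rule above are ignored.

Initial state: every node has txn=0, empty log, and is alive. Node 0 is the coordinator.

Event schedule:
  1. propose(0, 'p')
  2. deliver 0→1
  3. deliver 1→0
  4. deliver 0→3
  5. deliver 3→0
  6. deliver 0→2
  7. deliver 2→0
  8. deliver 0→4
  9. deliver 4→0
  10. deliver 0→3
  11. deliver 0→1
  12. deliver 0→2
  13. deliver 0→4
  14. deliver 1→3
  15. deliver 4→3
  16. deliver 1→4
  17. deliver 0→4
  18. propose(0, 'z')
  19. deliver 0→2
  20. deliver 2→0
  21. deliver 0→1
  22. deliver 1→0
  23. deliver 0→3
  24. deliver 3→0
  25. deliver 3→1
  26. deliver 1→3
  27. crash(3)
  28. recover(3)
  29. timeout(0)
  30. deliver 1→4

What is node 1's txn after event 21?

step 1 propose(0,'p'): 0={coor,t=1,log=-}
step 2 deliver 0→1: 1={part,t=1,log=-}
step 3 deliver 1→0: —
step 4 deliver 0→3: 3={part,t=1,log=-}
step 5 deliver 3→0: —
step 6 deliver 0→2: 2={part,t=1,log=-}
step 7 deliver 2→0: —
step 8 deliver 0→4: 4={part,t=1,log=-}
step 9 deliver 4→0: 0={coor,t=1,log=p}
step 10 deliver 0→3: 3={part,t=1,log=p}
step 11 deliver 0→1: 1={part,t=1,log=p}
step 12 deliver 0→2: 2={part,t=1,log=p}
step 13 deliver 0→4: 4={part,t=1,log=p}
step 14 deliver 1→3: —
step 15 deliver 4→3: —
step 16 deliver 1→4: —
step 17 deliver 0→4: —
step 18 propose(0,'z'): 0={coor,t=2,log=p}
step 19 deliver 0→2: 2={part,t=2,log=p}
step 20 deliver 2→0: —
step 21 deliver 0→1: 1={part,t=2,log=p}

2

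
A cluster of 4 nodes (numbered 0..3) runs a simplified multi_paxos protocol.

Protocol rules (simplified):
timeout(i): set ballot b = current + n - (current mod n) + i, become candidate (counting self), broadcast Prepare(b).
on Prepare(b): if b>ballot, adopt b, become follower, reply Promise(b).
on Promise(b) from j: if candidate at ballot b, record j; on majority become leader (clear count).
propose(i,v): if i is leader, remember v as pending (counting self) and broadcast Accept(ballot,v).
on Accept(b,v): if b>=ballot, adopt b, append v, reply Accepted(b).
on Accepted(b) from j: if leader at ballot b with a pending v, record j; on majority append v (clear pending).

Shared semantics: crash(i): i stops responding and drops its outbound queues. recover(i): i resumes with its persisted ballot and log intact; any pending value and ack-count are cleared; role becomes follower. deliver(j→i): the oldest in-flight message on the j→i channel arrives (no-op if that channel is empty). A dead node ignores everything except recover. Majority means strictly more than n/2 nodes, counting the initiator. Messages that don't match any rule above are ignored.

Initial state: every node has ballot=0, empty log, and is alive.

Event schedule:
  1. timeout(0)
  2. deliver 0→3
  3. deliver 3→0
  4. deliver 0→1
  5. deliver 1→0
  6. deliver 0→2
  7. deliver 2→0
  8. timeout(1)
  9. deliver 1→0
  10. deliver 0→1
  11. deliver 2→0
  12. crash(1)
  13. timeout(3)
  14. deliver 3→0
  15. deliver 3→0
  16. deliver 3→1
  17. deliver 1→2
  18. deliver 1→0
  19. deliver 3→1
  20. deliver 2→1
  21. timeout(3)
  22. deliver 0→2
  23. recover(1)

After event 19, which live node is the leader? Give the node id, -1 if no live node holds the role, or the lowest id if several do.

after 1 — timeout(0): n0:cand/b4/[-]
after 2 — deliver 0→3: n3:foll/b4/[-]
after 3 — deliver 3→0: ·
after 4 — deliver 0→1: n1:foll/b4/[-]
after 5 — deliver 1→0: n0:lead/b4/[-]
after 6 — deliver 0→2: n2:foll/b4/[-]
after 7 — deliver 2→0: ·
after 8 — timeout(1): n1:cand/b9/[-]
after 9 — deliver 1→0: n0:foll/b9/[-]
after 10 — deliver 0→1: ·
after 11 — deliver 2→0: ·
after 12 — crash(1): n1:✗cand/b9/[-]
after 13 — timeout(3): n3:cand/b11/[-]
after 14 — deliver 3→0: n0:foll/b11/[-]
after 15 — deliver 3→0: ·
after 16 — deliver 3→1: ·
after 17 — deliver 1→2: ·
after 18 — deliver 1→0: ·
after 19 — deliver 3→1: ·

-1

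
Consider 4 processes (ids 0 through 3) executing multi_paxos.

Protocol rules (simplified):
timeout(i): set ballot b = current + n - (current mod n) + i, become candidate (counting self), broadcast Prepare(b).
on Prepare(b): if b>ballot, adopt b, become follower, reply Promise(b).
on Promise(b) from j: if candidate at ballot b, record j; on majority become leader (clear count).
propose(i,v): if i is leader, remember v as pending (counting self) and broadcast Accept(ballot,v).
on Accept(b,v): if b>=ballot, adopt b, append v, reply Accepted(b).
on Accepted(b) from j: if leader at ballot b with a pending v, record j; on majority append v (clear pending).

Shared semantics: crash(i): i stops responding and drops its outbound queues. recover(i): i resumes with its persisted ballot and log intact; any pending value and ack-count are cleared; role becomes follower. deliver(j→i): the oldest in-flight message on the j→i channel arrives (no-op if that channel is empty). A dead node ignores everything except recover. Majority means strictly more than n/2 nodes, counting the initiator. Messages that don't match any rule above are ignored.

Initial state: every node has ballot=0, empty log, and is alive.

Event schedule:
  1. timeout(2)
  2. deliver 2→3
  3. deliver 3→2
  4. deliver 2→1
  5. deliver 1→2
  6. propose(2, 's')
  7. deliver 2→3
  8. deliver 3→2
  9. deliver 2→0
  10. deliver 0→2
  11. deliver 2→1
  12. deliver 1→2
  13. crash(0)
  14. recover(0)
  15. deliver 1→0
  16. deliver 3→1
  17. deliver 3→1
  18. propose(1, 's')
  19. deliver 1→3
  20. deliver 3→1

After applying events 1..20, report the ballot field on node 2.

[1] timeout(2) → N2(cand b6 [-])
[2] deliver 2→3 → N3(foll b6 [-])
[3] deliver 3→2 → ∅
[4] deliver 2→1 → N1(foll b6 [-])
[5] deliver 1→2 → N2(lead b6 [-])
[6] propose(2,'s') → ∅
[7] deliver 2→3 → N3(foll b6 [s])
[8] deliver 3→2 → ∅
[9] deliver 2→0 → N0(foll b6 [-])
[10] deliver 0→2 → ∅
[11] deliver 2→1 → N1(foll b6 [s])
[12] deliver 1→2 → N2(lead b6 [s])
[13] crash(0) → N0(✗foll b6 [-])
[14] recover(0) → N0(foll b6 [-])
[15] deliver 1→0 → ∅
[16] deliver 3→1 → ∅
[17] deliver 3→1 → ∅
[18] propose(1,'s') → ∅
[19] deliver 1→3 → ∅
[20] deliver 3→1 → ∅

6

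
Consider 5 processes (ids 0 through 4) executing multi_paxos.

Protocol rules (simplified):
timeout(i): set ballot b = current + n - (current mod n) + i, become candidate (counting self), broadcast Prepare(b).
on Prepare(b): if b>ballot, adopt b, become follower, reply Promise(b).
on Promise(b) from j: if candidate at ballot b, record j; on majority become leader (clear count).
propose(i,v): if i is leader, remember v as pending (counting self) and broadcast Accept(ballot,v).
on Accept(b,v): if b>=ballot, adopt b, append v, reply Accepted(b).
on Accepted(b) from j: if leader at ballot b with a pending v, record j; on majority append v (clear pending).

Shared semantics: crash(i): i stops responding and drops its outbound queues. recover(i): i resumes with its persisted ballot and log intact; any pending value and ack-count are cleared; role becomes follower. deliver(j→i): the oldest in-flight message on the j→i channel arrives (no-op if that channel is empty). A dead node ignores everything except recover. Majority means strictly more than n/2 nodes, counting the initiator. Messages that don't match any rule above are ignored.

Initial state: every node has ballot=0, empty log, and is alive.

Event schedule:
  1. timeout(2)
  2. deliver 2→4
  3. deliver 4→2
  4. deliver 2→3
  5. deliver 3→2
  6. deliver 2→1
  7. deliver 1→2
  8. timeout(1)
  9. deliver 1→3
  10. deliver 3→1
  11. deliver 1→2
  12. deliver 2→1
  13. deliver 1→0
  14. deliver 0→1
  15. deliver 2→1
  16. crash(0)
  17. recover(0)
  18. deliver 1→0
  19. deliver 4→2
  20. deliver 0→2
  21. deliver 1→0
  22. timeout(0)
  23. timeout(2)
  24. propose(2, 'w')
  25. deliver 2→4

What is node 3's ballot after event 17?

11

1. timeout(2):  <2:cand b7 ->
2. deliver 2→4:  <4:foll b7 ->
3. deliver 4→2:  nop
4. deliver 2→3:  <3:foll b7 ->
5. deliver 3→2:  <2:lead b7 ->
6. deliver 2→1:  <1:foll b7 ->
7. deliver 1→2:  nop
8. timeout(1):  <1:cand b11 ->
9. deliver 1→3:  <3:foll b11 ->
10. deliver 3→1:  nop
11. deliver 1→2:  <2:foll b11 ->
12. deliver 2→1:  <1:lead b11 ->
13. deliver 1→0:  <0:foll b11 ->
14. deliver 0→1:  nop
15. deliver 2→1:  nop
16. crash(0):  <0:✗foll b11 ->
17. recover(0):  <0:foll b11 ->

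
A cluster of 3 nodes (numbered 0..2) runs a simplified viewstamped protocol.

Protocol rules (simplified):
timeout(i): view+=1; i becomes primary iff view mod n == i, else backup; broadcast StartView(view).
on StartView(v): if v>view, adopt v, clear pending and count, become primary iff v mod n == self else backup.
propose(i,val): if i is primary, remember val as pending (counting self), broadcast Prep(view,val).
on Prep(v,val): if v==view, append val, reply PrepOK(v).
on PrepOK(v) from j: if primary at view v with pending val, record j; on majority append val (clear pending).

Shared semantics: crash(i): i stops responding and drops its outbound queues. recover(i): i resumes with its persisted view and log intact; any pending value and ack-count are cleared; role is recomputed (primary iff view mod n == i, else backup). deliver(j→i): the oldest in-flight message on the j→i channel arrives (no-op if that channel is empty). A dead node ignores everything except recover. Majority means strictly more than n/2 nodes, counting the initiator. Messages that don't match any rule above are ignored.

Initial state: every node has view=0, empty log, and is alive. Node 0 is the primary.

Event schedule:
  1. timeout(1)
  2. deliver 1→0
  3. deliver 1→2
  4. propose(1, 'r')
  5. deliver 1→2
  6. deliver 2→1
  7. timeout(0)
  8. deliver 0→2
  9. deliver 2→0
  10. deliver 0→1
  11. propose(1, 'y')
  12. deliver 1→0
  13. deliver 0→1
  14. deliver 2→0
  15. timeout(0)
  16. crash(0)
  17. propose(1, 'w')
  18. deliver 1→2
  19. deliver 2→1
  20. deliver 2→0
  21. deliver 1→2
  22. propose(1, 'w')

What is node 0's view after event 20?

[1] timeout(1) → N1(prim v1 [-])
[2] deliver 1→0 → N0(back v1 [-])
[3] deliver 1→2 → N2(back v1 [-])
[4] propose(1,'r') → ∅
[5] deliver 1→2 → N2(back v1 [r])
[6] deliver 2→1 → N1(prim v1 [r])
[7] timeout(0) → N0(back v2 [-])
[8] deliver 0→2 → N2(prim v2 [r])
[9] deliver 2→0 → ∅
[10] deliver 0→1 → N1(back v2 [r])
[11] propose(1,'y') → ∅
[12] deliver 1→0 → ∅
[13] deliver 0→1 → ∅
[14] deliver 2→0 → ∅
[15] timeout(0) → N0(prim v3 [-])
[16] crash(0) → N0(✗prim v3 [-])
[17] propose(1,'w') → ∅
[18] deliver 1→2 → ∅
[19] deliver 2→1 → ∅
[20] deliver 2→0 → ∅

3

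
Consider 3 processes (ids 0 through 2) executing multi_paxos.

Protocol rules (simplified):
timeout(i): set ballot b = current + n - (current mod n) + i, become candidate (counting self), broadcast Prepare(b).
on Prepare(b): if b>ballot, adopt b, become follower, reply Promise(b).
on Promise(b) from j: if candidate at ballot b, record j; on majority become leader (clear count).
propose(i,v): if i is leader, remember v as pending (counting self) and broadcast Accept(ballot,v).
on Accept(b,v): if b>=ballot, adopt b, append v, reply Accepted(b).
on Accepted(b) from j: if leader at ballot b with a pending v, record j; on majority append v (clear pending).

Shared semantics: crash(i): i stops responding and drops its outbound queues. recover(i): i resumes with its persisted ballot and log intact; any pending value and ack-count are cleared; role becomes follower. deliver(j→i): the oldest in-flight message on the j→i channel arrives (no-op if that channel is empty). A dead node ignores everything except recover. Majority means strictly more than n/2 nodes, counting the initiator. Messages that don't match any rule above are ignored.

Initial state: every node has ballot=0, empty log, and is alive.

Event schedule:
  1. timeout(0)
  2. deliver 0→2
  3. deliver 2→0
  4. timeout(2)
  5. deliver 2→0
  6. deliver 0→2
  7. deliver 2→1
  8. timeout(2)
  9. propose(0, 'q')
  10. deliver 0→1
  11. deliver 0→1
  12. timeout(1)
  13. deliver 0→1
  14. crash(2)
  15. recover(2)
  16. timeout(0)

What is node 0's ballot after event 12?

8

1. timeout(0):  <0:cand b3 ->
2. deliver 0→2:  <2:foll b3 ->
3. deliver 2→0:  <0:lead b3 ->
4. timeout(2):  <2:cand b8 ->
5. deliver 2→0:  <0:foll b8 ->
6. deliver 0→2:  <2:lead b8 ->
7. deliver 2→1:  <1:foll b8 ->
8. timeout(2):  <2:cand b11 ->
9. propose(0,'q'):  nop
10. deliver 0→1:  nop
11. deliver 0→1:  nop
12. timeout(1):  <1:cand b10 ->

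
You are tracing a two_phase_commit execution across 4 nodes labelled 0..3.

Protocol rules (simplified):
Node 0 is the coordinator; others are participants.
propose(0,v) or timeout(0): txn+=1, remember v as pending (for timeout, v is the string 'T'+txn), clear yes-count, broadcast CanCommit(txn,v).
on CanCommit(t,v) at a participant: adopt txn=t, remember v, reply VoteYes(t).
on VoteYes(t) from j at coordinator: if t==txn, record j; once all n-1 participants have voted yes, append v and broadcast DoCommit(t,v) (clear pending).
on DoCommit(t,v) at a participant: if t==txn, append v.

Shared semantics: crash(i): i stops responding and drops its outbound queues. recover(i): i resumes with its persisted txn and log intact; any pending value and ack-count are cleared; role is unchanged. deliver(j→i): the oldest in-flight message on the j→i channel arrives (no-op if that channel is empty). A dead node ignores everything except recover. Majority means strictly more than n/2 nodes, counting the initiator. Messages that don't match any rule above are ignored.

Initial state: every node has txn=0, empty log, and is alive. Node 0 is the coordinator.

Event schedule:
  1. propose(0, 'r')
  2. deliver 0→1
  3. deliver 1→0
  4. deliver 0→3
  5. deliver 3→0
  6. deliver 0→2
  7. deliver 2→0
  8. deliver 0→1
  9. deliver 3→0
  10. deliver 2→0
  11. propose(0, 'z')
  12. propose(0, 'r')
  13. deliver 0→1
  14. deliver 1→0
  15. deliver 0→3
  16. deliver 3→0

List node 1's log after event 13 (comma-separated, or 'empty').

r

1. propose(0,'r'):  <0:coor t1 ->
2. deliver 0→1:  <1:part t1 ->
3. deliver 1→0:  nop
4. deliver 0→3:  <3:part t1 ->
5. deliver 3→0:  nop
6. deliver 0→2:  <2:part t1 ->
7. deliver 2→0:  <0:coor t1 r>
8. deliver 0→1:  <1:part t1 r>
9. deliver 3→0:  nop
10. deliver 2→0:  nop
11. propose(0,'z'):  <0:coor t2 r>
12. propose(0,'r'):  <0:coor t3 r>
13. deliver 0→1:  <1:part t2 r>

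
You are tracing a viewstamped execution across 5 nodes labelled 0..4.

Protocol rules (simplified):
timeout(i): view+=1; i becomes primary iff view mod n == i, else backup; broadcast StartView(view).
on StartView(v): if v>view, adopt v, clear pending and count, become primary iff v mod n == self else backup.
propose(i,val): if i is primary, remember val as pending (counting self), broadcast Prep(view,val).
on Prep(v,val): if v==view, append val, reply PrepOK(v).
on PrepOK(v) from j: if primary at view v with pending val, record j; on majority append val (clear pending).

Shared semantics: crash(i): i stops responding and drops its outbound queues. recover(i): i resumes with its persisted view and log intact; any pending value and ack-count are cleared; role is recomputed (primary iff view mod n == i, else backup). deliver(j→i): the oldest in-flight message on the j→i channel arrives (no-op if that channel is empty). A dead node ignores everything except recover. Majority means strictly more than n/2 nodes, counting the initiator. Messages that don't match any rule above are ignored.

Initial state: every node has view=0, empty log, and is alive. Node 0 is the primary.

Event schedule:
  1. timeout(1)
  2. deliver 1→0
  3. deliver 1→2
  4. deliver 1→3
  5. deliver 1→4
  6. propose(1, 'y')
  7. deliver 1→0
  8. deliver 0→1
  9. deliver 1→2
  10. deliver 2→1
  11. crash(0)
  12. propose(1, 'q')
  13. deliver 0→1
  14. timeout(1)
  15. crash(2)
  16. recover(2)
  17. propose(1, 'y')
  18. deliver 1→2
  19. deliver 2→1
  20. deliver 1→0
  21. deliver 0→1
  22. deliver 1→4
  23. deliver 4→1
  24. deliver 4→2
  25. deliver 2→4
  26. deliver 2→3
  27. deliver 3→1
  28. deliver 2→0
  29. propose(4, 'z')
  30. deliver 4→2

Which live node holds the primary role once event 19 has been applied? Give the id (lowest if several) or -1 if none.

-1

[1] timeout(1) → N1(prim v1 [-])
[2] deliver 1→0 → N0(back v1 [-])
[3] deliver 1→2 → N2(back v1 [-])
[4] deliver 1→3 → N3(back v1 [-])
[5] deliver 1→4 → N4(back v1 [-])
[6] propose(1,'y') → ∅
[7] deliver 1→0 → N0(back v1 [y])
[8] deliver 0→1 → ∅
[9] deliver 1→2 → N2(back v1 [y])
[10] deliver 2→1 → N1(prim v1 [y])
[11] crash(0) → N0(✗back v1 [y])
[12] propose(1,'q') → ∅
[13] deliver 0→1 → ∅
[14] timeout(1) → N1(back v2 [y])
[15] crash(2) → N2(✗back v1 [y])
[16] recover(2) → N2(back v1 [y])
[17] propose(1,'y') → ∅
[18] deliver 1→2 → N2(back v1 [y,q])
[19] deliver 2→1 → ∅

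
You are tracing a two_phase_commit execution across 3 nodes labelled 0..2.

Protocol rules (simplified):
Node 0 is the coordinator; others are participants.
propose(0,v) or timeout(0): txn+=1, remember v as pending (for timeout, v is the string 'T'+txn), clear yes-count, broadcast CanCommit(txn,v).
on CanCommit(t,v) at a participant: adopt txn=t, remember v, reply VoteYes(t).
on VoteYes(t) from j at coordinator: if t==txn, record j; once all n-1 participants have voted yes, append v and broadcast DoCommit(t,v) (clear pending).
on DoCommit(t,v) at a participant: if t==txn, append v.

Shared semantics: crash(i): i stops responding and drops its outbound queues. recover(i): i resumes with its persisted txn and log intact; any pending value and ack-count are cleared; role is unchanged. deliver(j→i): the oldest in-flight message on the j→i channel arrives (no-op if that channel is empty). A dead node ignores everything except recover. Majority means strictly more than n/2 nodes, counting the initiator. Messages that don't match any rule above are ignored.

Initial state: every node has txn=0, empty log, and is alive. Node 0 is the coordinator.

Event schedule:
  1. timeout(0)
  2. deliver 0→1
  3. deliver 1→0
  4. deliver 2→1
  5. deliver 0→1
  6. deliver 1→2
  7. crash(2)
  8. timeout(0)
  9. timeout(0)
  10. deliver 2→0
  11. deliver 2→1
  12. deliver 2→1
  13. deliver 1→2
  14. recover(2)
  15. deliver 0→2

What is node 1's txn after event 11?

e1 timeout(0): 0[coor,t=1,-]
e2 deliver 0→1: 1[part,t=1,-]
e3 deliver 1→0: ·
e4 deliver 2→1: ·
e5 deliver 0→1: ·
e6 deliver 1→2: ·
e7 crash(2): 2[✗part,t=0,-]
e8 timeout(0): 0[coor,t=2,-]
e9 timeout(0): 0[coor,t=3,-]
e10 deliver 2→0: ·
e11 deliver 2→1: ·

1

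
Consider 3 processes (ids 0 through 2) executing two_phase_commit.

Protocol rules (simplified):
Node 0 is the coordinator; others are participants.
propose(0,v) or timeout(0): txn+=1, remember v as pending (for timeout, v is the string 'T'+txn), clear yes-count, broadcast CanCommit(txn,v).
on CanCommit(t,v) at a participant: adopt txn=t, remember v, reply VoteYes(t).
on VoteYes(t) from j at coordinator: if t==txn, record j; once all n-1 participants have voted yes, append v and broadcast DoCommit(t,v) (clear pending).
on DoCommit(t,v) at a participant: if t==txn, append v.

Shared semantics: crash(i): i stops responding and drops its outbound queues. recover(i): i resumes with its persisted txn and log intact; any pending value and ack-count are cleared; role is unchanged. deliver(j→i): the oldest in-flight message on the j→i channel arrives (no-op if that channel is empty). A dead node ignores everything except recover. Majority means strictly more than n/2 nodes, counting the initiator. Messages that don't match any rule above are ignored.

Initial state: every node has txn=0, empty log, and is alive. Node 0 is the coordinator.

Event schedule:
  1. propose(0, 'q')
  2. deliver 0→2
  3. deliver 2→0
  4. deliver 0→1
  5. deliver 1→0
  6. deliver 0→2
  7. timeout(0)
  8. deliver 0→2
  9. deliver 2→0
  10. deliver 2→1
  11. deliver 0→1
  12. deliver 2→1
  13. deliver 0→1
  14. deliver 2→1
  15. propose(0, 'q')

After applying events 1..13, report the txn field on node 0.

2

after 1 — propose(0,'q'): n0:coor/t1/[-]
after 2 — deliver 0→2: n2:part/t1/[-]
after 3 — deliver 2→0: ·
after 4 — deliver 0→1: n1:part/t1/[-]
after 5 — deliver 1→0: n0:coor/t1/[q]
after 6 — deliver 0→2: n2:part/t1/[q]
after 7 — timeout(0): n0:coor/t2/[q]
after 8 — deliver 0→2: n2:part/t2/[q]
after 9 — deliver 2→0: ·
after 10 — deliver 2→1: ·
after 11 — deliver 0→1: n1:part/t1/[q]
after 12 — deliver 2→1: ·
after 13 — deliver 0→1: n1:part/t2/[q]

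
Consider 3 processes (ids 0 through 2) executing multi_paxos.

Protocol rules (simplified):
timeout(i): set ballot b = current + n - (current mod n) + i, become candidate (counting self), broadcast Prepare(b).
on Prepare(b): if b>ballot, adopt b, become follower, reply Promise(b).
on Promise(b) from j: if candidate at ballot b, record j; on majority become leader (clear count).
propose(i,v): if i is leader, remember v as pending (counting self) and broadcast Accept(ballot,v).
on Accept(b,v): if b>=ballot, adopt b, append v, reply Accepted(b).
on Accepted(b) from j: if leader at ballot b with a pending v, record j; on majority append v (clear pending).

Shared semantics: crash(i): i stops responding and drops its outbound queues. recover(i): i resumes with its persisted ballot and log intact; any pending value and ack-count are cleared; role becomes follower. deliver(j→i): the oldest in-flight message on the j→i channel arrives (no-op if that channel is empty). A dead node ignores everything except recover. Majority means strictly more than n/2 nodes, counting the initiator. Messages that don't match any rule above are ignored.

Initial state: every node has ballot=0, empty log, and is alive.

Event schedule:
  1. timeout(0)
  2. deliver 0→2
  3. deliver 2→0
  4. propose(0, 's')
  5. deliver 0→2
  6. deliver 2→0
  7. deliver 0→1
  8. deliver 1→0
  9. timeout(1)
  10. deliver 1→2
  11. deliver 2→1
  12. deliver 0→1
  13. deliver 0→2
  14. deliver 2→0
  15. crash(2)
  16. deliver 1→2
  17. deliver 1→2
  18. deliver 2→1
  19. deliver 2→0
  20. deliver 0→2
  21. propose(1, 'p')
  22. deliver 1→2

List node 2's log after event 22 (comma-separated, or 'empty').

s

step 1 timeout(0): 0={cand,b=3,log=-}
step 2 deliver 0→2: 2={foll,b=3,log=-}
step 3 deliver 2→0: 0={lead,b=3,log=-}
step 4 propose(0,'s'): —
step 5 deliver 0→2: 2={foll,b=3,log=s}
step 6 deliver 2→0: 0={lead,b=3,log=s}
step 7 deliver 0→1: 1={foll,b=3,log=-}
step 8 deliver 1→0: —
step 9 timeout(1): 1={cand,b=7,log=-}
step 10 deliver 1→2: 2={foll,b=7,log=s}
step 11 deliver 2→1: 1={lead,b=7,log=-}
step 12 deliver 0→1: —
step 13 deliver 0→2: —
step 14 deliver 2→0: —
step 15 crash(2): 2={✗foll,b=7,log=s}
step 16 deliver 1→2: —
step 17 deliver 1→2: —
step 18 deliver 2→1: —
step 19 deliver 2→0: —
step 20 deliver 0→2: —
step 21 propose(1,'p'): —
step 22 deliver 1→2: —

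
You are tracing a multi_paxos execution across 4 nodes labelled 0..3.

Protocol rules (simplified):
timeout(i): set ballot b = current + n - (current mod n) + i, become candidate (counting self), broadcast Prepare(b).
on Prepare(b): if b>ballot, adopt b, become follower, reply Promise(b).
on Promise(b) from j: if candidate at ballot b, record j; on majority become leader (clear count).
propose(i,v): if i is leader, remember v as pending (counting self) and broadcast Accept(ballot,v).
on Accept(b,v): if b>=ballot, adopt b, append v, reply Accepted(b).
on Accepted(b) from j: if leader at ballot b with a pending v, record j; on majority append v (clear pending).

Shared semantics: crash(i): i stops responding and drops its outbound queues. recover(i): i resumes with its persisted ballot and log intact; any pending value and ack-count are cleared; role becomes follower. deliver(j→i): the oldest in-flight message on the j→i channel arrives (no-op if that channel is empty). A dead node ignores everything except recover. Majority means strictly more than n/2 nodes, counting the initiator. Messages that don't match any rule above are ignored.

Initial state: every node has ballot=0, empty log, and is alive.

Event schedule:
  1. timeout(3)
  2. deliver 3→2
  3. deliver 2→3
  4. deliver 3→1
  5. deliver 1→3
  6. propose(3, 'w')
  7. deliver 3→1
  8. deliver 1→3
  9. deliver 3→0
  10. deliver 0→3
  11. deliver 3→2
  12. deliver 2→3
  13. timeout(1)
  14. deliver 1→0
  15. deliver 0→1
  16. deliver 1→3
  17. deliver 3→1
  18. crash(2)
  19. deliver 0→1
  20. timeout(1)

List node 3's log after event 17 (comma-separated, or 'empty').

w

[1] timeout(3) → N3(cand b7 [-])
[2] deliver 3→2 → N2(foll b7 [-])
[3] deliver 2→3 → ∅
[4] deliver 3→1 → N1(foll b7 [-])
[5] deliver 1→3 → N3(lead b7 [-])
[6] propose(3,'w') → ∅
[7] deliver 3→1 → N1(foll b7 [w])
[8] deliver 1→3 → ∅
[9] deliver 3→0 → N0(foll b7 [-])
[10] deliver 0→3 → ∅
[11] deliver 3→2 → N2(foll b7 [w])
[12] deliver 2→3 → N3(lead b7 [w])
[13] timeout(1) → N1(cand b9 [w])
[14] deliver 1→0 → N0(foll b9 [-])
[15] deliver 0→1 → ∅
[16] deliver 1→3 → N3(foll b9 [w])
[17] deliver 3→1 → N1(lead b9 [w])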